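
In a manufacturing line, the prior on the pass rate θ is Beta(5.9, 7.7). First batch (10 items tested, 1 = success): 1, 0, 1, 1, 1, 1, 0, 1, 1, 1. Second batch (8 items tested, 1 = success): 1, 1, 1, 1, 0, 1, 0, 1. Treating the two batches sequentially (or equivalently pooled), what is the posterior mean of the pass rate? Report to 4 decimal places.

The Beta prior is conjugate to a Binomial/Bernoulli likelihood; the update adds successes to α and failures to β.
After batch 1: Beta(5.9+8, 7.7+2) = Beta(13.9, 9.7).
After batch 2: Beta(13.9+6, 9.7+2) = Beta(19.9, 11.7).
Posterior mean = α/(α+β) = 19.9/31.6 = 0.6297.

0.6297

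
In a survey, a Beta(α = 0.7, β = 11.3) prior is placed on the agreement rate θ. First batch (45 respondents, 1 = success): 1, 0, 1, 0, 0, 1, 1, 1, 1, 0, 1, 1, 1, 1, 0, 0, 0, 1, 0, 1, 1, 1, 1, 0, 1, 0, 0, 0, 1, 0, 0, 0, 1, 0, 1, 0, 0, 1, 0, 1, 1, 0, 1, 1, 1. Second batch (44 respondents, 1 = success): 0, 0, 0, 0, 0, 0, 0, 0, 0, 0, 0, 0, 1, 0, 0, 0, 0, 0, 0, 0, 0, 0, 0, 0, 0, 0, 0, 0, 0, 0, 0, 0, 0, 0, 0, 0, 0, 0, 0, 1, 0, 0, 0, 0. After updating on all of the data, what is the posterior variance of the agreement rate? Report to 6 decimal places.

0.001951

The Beta prior is conjugate to a Binomial/Bernoulli likelihood; the update adds successes to α and failures to β.
After batch 1: Beta(0.7+25, 11.3+20) = Beta(25.7, 31.3).
After batch 2: Beta(25.7+2, 31.3+42) = Beta(27.7, 73.3).
Var = αβ/((α+β)²(α+β+1)) = 27.7·73.3/(101.0²·102.0) = 0.001951.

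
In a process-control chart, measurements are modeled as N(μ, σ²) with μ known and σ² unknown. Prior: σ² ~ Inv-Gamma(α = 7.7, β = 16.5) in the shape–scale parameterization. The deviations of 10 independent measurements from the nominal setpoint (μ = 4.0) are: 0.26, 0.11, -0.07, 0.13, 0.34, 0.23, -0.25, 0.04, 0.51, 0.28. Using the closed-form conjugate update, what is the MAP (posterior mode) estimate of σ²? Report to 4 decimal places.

With known mean μ and an Inverse-Gamma(α, β) prior on σ², the Normal likelihood is conjugate: posterior is Inv-Gamma(α + n/2, β + Σ(xᵢ−μ)²/2).
Σ(xᵢ−μ)² = (0.26)² + (0.11)² + (-0.07)² + (0.13)² + (0.34)² + (0.23)² + (-0.25)² + (0.04)² + (0.51)² + (0.28)² = 0.6726.
Posterior: Inv-Gamma(7.7 + 10/2, 16.5 + 0.6726/2) = Inv-Gamma(12.70, 16.83630).
Mode = β/(α+1) = 16.83630/13.70 = 1.2289.

1.2289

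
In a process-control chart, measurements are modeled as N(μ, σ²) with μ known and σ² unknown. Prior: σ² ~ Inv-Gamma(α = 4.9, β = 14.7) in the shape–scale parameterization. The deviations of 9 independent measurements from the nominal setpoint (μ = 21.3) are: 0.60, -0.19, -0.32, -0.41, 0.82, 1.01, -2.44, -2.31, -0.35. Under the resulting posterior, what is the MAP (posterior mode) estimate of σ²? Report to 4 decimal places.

2.0755

With known mean μ and an Inverse-Gamma(α, β) prior on σ², the Normal likelihood is conjugate: posterior is Inv-Gamma(α + n/2, β + Σ(xᵢ−μ)²/2).
Σ(xᵢ−μ)² = (0.60)² + (-0.19)² + (-0.32)² + (-0.41)² + (0.82)² + (1.01)² + (-2.44)² + (-2.31)² + (-0.35)² = 13.7713.
Posterior: Inv-Gamma(4.9 + 9/2, 14.7 + 13.7713/2) = Inv-Gamma(9.40, 21.58565).
Mode = β/(α+1) = 21.58565/10.40 = 2.0755.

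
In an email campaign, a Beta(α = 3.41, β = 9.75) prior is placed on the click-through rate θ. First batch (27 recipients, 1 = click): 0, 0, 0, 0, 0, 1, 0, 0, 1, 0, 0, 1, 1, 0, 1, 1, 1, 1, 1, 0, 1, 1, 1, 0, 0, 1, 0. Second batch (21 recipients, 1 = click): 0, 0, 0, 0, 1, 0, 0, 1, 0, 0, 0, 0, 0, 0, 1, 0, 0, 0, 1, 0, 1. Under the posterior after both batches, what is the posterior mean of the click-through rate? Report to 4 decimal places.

0.3501

The Beta prior is conjugate to a Binomial/Bernoulli likelihood; the update adds successes to α and failures to β.
After batch 1: Beta(3.41+13, 9.75+14) = Beta(16.41, 23.75).
After batch 2: Beta(16.41+5, 23.75+16) = Beta(21.41, 39.75).
Posterior mean = α/(α+β) = 21.41/61.16 = 0.3501.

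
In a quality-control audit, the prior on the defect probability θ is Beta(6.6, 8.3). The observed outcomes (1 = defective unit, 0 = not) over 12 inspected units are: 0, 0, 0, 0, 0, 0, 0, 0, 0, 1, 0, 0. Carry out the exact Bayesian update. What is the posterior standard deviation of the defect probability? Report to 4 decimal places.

0.0852

The Beta prior is conjugate to a Binomial/Bernoulli likelihood; the update adds successes to α and failures to β.
Posterior: Beta(α+k, β+n−k) = Beta(6.6+1, 8.3+11) = Beta(7.6, 19.3).
Var = αβ/((α+β)²(α+β+1)) = 7.6·19.3/(26.9²·27.9) = 0.00726544; SD = √0.00726544 = 0.0852.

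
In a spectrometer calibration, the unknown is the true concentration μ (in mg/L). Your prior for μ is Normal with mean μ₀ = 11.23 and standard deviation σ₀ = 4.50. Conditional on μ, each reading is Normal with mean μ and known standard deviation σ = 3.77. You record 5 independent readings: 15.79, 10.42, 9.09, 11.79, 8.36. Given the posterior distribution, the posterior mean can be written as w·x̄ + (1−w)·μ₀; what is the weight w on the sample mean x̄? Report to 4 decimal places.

0.8769

For Normal data with known variance σ², a Normal(μ₀, σ₀²) prior on μ is conjugate. Posterior precision = 1/σ₀² + n/σ²; posterior mean is the precision-weighted average of μ₀ and x̄.
σ₀² = 4.50² = 20.25, σ² = 3.77² = 14.2129. Prior precision 1/σ₀² = 1/20.25; data precision n/σ² = 5/14.2129.
w = (n/σ²)/(1/σ₀² + n/σ²) = n·σ₀²/(σ² + n·σ₀²) = 5·20.25/(14.2129 + 5·20.25) = 101.25/115.4629 = 0.8769.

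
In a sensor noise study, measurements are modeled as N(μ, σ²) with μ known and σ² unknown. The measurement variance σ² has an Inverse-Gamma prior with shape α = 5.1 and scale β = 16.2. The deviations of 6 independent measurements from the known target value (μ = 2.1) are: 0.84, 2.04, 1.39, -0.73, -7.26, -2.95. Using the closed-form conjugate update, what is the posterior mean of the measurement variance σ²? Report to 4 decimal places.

7.1227

With known mean μ and an Inverse-Gamma(α, β) prior on σ², the Normal likelihood is conjugate: posterior is Inv-Gamma(α + n/2, β + Σ(xᵢ−μ)²/2).
Σ(xᵢ−μ)² = (0.84)² + (2.04)² + (1.39)² + (-0.73)² + (-7.26)² + (-2.95)² = 68.7423.
Posterior: Inv-Gamma(5.1 + 6/2, 16.2 + 68.7423/2) = Inv-Gamma(8.10, 50.57115).
E[σ²|data] = β/(α−1) = 50.57115/7.10 = 7.1227.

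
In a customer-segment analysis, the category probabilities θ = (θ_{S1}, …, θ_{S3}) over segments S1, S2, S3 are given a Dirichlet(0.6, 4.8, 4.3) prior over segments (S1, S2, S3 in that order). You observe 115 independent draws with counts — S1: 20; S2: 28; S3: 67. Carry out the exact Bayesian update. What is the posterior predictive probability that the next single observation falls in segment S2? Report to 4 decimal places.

The Dirichlet prior is conjugate to the Multinomial likelihood: each posterior αⱼ = prior αⱼ + observed count nⱼ.
Posterior concentration: (20.6, 32.8, 71.3), total = 124.7.
P(next = S2 | data) = α_{S2}/Σα = 0.2630.

0.2630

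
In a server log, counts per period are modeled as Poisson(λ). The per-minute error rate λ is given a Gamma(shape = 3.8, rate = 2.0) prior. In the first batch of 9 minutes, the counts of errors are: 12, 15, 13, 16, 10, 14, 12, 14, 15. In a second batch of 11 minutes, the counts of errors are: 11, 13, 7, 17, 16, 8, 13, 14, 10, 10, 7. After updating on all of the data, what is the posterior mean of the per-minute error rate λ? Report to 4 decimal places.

11.4000

With a Gamma(shape α, rate β) prior, the Poisson likelihood is conjugate: the posterior is Gamma(α + ΣXᵢ, β + n).
Batch 1: sum of counts S = 121 over n = 9 minutes.
After batch 1: Gamma(α+S, β+n) = Gamma(3.8+121, 2.0+9) = Gamma(124.8, 11.0).
Batch 2: sum of counts S = 126 over n = 11 minutes.
After batch 2: Gamma(α+S, β+n) = Gamma(124.8+126, 11.0+11) = Gamma(250.8, 22.0).
Posterior mean = α/β = 250.8/22.0 = 11.4000.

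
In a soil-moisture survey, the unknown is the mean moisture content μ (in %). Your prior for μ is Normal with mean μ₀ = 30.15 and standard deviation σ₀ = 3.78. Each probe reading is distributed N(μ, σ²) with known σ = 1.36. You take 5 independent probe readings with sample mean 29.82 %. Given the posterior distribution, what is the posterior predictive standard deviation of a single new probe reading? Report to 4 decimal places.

For Normal data with known variance σ², a Normal(μ₀, σ₀²) prior on μ is conjugate. Posterior precision = 1/σ₀² + n/σ²; posterior mean is the precision-weighted average of μ₀ and x̄.
σ₀² = 3.78² = 14.2884, σ² = 1.36² = 1.8496; σ² + n·σ₀² = 1.8496 + 5·14.2884 = 73.2916.
Posterior precision = 1/σ₀² + n/σ² = 1/14.2884 + 5/1.8496 = (σ² + n·σ₀²)/(σ₀²σ²) = 73.2916/(14.2884·1.8496); posterior variance σₙ² = σ₀²σ²/(σ² + n·σ₀²) = 14.2884·1.8496/73.2916 = 0.360585.
Predictive variance for one new observation = σₙ² + σ² = 14.2884·1.8496/73.2916 + 1.8496 = σ²·(σ₀² + 73.2916)/73.2916 = 1.8496·87.58/73.2916 = 2.210185; SD = √(1.8496·87.58/73.2916) = 1.4867.

1.4867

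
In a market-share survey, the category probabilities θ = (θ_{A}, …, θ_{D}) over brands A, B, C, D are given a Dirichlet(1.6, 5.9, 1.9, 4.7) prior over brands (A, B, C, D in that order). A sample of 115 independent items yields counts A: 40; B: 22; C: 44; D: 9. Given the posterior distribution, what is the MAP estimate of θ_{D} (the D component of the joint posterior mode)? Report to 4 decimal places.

The Dirichlet prior is conjugate to the Multinomial likelihood: each posterior αⱼ = prior αⱼ + observed count nⱼ.
Posterior concentration: (41.6, 27.9, 45.9, 13.7), total = 129.1.
Joint mode component: (α_{D}−1)/(Σα−K) = 12.7/125.1 = 0.1015.

0.1015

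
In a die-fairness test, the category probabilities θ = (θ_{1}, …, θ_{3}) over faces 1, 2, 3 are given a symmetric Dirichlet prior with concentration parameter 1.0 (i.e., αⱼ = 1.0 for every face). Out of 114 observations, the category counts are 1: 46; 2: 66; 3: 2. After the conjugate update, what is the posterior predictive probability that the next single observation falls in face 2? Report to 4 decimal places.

0.5726

The Dirichlet prior is conjugate to the Multinomial likelihood: each posterior αⱼ = prior αⱼ + observed count nⱼ.
Posterior concentration: (47.0, 67.0, 3.0), total = 117.0.
P(next = 2 | data) = α_{2}/Σα = 0.5726.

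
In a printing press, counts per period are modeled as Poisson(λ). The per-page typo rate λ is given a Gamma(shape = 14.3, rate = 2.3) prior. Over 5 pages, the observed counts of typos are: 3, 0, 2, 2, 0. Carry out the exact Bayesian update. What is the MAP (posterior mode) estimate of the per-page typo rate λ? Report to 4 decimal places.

With a Gamma(shape α, rate β) prior, the Poisson likelihood is conjugate: the posterior is Gamma(α + ΣXᵢ, β + n).
Sum of counts S = 7 over n = 5 pages.
Posterior: Gamma(α+S, β+n) = Gamma(14.3+7, 2.3+5) = Gamma(21.3, 7.3).
Mode of Gamma(α,β) for α≥1 is (α−1)/β = 20.3/7.3 = 2.7808.

2.7808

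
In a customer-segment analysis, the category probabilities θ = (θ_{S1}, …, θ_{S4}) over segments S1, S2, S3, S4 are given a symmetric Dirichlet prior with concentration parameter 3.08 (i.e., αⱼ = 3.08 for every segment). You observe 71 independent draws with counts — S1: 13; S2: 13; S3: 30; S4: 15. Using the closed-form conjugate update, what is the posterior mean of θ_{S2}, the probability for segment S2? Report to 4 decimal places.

The Dirichlet prior is conjugate to the Multinomial likelihood: each posterior αⱼ = prior αⱼ + observed count nⱼ.
Posterior concentration: (16.08, 16.08, 33.08, 18.08), total = 83.32.
E[θ_{S2}|data] = α_{S2}/Σα = 16.08/83.32 = 0.1930.

0.1930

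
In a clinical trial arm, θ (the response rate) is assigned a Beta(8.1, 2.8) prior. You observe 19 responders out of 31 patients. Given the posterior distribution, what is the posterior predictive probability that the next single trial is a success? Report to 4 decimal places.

0.6468

The Beta prior is conjugate to a Binomial/Bernoulli likelihood; the update adds successes to α and failures to β.
Posterior: Beta(α+k, β+n−k) = Beta(8.1+19, 2.8+12) = Beta(27.1, 14.8).
For a single future Bernoulli trial, P(success | data) = α/(α+β) = 0.6468.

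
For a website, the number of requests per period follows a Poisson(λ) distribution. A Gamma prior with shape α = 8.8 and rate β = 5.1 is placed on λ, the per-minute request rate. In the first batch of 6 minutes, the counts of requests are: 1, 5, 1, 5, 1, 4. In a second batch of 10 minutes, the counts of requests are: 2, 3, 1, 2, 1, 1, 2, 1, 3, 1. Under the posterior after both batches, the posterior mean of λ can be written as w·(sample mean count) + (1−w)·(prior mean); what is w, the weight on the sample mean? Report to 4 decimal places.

0.7583

With a Gamma(shape α, rate β) prior, the Poisson likelihood is conjugate: the posterior is Gamma(α + ΣXᵢ, β + n).
Total number of minutes: n = 6 + 10 = 16.
Posterior mean = (α₀+S)/(β₀+n) = [n/(β₀+n)]·(S/n) + [β₀/(β₀+n)]·(α₀/β₀), so only n and β₀ enter the weight.
Weight on data w = n/(β₀+n) = 16/(5.1+16) = 16/21.1 = 0.7583.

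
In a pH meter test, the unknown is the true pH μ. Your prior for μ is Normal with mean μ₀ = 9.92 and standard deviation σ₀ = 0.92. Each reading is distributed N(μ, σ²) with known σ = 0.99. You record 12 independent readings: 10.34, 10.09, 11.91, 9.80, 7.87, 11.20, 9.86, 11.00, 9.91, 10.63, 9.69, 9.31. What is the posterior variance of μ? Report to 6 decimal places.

For Normal data with known variance σ², a Normal(μ₀, σ₀²) prior on μ is conjugate. Posterior precision = 1/σ₀² + n/σ²; posterior mean is the precision-weighted average of μ₀ and x̄.
σ₀² = 0.92² = 0.8464, σ² = 0.99² = 0.9801; σ² + n·σ₀² = 0.9801 + 12·0.8464 = 11.1369.
Posterior precision = 1/σ₀² + n/σ² = 1/0.8464 + 12/0.9801 = (σ² + n·σ₀²)/(σ₀²σ²) = 11.1369/(0.8464·0.9801); posterior variance σₙ² = σ₀²σ²/(σ² + n·σ₀²) = 0.8464·0.9801/11.1369 = 0.074487.

0.074487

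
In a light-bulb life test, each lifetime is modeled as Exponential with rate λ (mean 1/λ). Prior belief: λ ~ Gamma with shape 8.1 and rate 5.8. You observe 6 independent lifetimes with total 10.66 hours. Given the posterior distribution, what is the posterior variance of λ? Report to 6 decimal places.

With a Gamma(shape α, rate β) prior on the exponential rate λ, the posterior after n observations with total T = Σxᵢ is Gamma(α+n, β+T).
Posterior: Gamma(8.1+6, 5.8+10.66) = Gamma(14.1, 16.46).
Var = α/β² = 0.052043.

0.052043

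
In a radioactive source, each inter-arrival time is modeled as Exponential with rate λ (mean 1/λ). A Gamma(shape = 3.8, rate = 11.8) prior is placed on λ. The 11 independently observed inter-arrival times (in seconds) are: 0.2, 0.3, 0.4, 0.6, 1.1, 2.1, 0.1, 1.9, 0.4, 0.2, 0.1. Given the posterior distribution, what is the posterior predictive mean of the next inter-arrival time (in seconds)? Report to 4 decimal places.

1.3913

With a Gamma(shape α, rate β) prior on the exponential rate λ, the posterior after n observations with total T = Σxᵢ is Gamma(α+n, β+T).
Sum of observations T = 7.4 seconds; n = 11.
Posterior: Gamma(3.8+11, 11.8+7.4) = Gamma(14.8, 19.2).
The predictive distribution for the next observation is Lomax; its mean is β/(α−1) = 19.2/13.8 = 1.3913.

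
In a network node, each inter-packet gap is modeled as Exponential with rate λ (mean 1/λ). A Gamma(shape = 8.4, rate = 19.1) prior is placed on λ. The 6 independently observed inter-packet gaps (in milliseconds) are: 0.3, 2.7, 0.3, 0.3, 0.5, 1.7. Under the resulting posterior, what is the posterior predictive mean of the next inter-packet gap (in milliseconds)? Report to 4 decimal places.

1.8582

With a Gamma(shape α, rate β) prior on the exponential rate λ, the posterior after n observations with total T = Σxᵢ is Gamma(α+n, β+T).
Sum of observations T = 5.8 milliseconds; n = 6.
Posterior: Gamma(8.4+6, 19.1+5.8) = Gamma(14.4, 24.9).
The predictive distribution for the next observation is Lomax; its mean is β/(α−1) = 24.9/13.4 = 1.8582.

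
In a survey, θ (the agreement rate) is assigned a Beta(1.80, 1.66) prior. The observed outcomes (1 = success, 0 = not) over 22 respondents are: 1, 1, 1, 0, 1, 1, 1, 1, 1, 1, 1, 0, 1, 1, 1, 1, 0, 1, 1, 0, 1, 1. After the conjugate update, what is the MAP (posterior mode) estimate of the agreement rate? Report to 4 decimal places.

The Beta prior is conjugate to a Binomial/Bernoulli likelihood; the update adds successes to α and failures to β.
Posterior: Beta(α+k, β+n−k) = Beta(1.80+18, 1.66+4) = Beta(19.80, 5.66).
Mode of Beta(a,b) for a,b>1 is (a−1)/(a+b−2) = 18.80/23.46 = 0.8014.

0.8014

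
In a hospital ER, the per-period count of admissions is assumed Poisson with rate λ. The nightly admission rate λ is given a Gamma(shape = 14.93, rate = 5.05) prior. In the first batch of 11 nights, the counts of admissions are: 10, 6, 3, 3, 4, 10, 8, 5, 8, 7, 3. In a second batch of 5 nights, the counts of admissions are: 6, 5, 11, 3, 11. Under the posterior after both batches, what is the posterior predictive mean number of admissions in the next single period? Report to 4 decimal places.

5.6024

With a Gamma(shape α, rate β) prior, the Poisson likelihood is conjugate: the posterior is Gamma(α + ΣXᵢ, β + n).
Batch 1: sum of counts S = 67 over n = 11 nights.
After batch 1: Gamma(α+S, β+n) = Gamma(14.93+67, 5.05+11) = Gamma(81.93, 16.05).
Batch 2: sum of counts S = 36 over n = 5 nights.
After batch 2: Gamma(α+S, β+n) = Gamma(81.93+36, 16.05+5) = Gamma(117.93, 21.05).
The predictive distribution for one future period is NegBinom with mean α/β = 5.6024.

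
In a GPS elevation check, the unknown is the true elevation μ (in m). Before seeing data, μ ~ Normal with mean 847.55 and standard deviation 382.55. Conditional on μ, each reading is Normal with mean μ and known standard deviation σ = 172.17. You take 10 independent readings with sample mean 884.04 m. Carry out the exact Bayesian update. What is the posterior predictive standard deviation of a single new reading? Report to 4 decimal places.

180.4104

For Normal data with known variance σ², a Normal(μ₀, σ₀²) prior on μ is conjugate. Posterior precision = 1/σ₀² + n/σ²; posterior mean is the precision-weighted average of μ₀ and x̄.
σ₀² = 382.55² = 146344.5025, σ² = 172.17² = 29642.5089; σ² + n·σ₀² = 29642.5089 + 10·146344.5025 = 1493087.5339.
Posterior precision = 1/σ₀² + n/σ² = 1/146344.5025 + 10/29642.5089 = (σ² + n·σ₀²)/(σ₀²σ²) = 1493087.5339/(146344.5025·29642.5089); posterior variance σₙ² = σ₀²σ²/(σ² + n·σ₀²) = 146344.5025·29642.5089/1493087.5339 = 2905.401136.
Predictive variance for one new observation = σₙ² + σ² = 146344.5025·29642.5089/1493087.5339 + 29642.5089 = σ²·(σ₀² + 1493087.5339)/1493087.5339 = 29642.5089·1639432.0364/1493087.5339 = 32547.910036; SD = √(29642.5089·1639432.0364/1493087.5339) = 180.4104.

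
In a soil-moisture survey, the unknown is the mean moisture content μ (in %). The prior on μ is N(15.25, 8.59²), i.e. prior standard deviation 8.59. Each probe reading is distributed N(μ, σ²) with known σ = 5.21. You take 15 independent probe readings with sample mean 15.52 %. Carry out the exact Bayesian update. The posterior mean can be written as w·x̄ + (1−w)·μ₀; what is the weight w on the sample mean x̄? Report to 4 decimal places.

For Normal data with known variance σ², a Normal(μ₀, σ₀²) prior on μ is conjugate. Posterior precision = 1/σ₀² + n/σ²; posterior mean is the precision-weighted average of μ₀ and x̄.
σ₀² = 8.59² = 73.7881, σ² = 5.21² = 27.1441. Prior precision 1/σ₀² = 1/73.7881; data precision n/σ² = 15/27.1441.
w = (n/σ²)/(1/σ₀² + n/σ²) = n·σ₀²/(σ² + n·σ₀²) = 15·73.7881/(27.1441 + 15·73.7881) = 1106.8215/1133.9656 = 0.9761.

0.9761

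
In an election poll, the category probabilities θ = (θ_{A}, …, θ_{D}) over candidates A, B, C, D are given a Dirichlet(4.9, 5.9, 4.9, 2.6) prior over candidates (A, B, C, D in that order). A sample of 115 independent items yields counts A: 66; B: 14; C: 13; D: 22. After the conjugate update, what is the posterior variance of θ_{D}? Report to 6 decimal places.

The Dirichlet prior is conjugate to the Multinomial likelihood: each posterior αⱼ = prior αⱼ + observed count nⱼ.
Posterior concentration: (70.9, 19.9, 17.9, 24.6), total = 133.3.
Var[θ_j] = α_j(Σα−α_j)/((Σα)²(Σα+1)) = 24.6·108.7/(133.3²·134.3) = 0.001121.

0.001121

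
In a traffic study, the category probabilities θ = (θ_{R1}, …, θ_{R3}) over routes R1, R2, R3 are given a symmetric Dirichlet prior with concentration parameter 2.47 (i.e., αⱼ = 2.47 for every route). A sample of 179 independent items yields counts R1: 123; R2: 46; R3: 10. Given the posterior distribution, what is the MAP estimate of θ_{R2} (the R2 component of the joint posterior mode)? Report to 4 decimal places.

The Dirichlet prior is conjugate to the Multinomial likelihood: each posterior αⱼ = prior αⱼ + observed count nⱼ.
Posterior concentration: (125.47, 48.47, 12.47), total = 186.41.
Joint mode component: (α_{R2}−1)/(Σα−K) = 47.47/183.41 = 0.2588.

0.2588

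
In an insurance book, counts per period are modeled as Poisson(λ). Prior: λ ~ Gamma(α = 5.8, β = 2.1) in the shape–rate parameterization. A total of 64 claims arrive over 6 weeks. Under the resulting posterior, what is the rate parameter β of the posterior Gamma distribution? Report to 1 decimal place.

8.1

With a Gamma(shape α, rate β) prior, the Poisson likelihood is conjugate: the posterior is Gamma(α + ΣXᵢ, β + n).
Posterior: Gamma(α+S, β+n) = Gamma(5.8+64, 2.1+6) = Gamma(69.8, 8.1).
Posterior β = 8.1.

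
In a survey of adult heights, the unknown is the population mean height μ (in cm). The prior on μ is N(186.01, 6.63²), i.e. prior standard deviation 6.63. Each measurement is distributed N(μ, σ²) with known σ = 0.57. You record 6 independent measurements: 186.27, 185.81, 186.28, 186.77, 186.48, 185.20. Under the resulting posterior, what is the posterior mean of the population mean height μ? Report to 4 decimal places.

186.1348

For Normal data with known variance σ², a Normal(μ₀, σ₀²) prior on μ is conjugate. Posterior precision = 1/σ₀² + n/σ²; posterior mean is the precision-weighted average of μ₀ and x̄.
Σxᵢ = 186.27 + 185.81 + 186.28 + 186.77 + 186.48 + 185.20 = 1116.81, so n·x̄ = 1116.81.
σ₀² = 6.63² = 43.9569, σ² = 0.57² = 0.3249; σ² + n·σ₀² = 0.3249 + 6·43.9569 = 264.0663.
Posterior mean = (μ₀/σ₀² + n·x̄/σ²)/(1/σ₀² + n/σ²) = (σ²·μ₀ + σ₀²·n·x̄)/(σ² + n·σ₀²) = (0.3249·186.01 + 43.9569·1116.81)/264.0663 = 49151.940138/264.0663 = 186.1348.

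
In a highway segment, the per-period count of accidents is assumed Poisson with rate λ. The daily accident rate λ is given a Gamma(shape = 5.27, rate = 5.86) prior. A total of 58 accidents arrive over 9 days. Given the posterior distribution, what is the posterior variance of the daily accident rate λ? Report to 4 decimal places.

0.2865

With a Gamma(shape α, rate β) prior, the Poisson likelihood is conjugate: the posterior is Gamma(α + ΣXᵢ, β + n).
Posterior: Gamma(α+S, β+n) = Gamma(5.27+58, 5.86+9) = Gamma(63.27, 14.86).
Var = α/β² = 63.27/14.86² = 0.2865.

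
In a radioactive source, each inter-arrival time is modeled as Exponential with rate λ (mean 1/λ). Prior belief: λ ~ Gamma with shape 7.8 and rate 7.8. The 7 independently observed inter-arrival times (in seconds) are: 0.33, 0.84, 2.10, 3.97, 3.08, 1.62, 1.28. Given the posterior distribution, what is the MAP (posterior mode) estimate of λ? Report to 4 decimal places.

0.6565

With a Gamma(shape α, rate β) prior on the exponential rate λ, the posterior after n observations with total T = Σxᵢ is Gamma(α+n, β+T).
Sum of observations T = 13.22 seconds; n = 7.
Posterior: Gamma(7.8+7, 7.8+13.22) = Gamma(14.8, 21.02).
Mode = (α−1)/β = 0.6565.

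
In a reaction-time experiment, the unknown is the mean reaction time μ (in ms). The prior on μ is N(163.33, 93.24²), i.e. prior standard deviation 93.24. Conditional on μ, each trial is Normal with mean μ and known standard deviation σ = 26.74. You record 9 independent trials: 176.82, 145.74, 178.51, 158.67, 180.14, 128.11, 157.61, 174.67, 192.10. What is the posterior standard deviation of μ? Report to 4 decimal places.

For Normal data with known variance σ², a Normal(μ₀, σ₀²) prior on μ is conjugate. Posterior precision = 1/σ₀² + n/σ²; posterior mean is the precision-weighted average of μ₀ and x̄.
σ₀² = 93.24² = 8693.6976, σ² = 26.74² = 715.0276; σ² + n·σ₀² = 715.0276 + 9·8693.6976 = 78958.306.
Posterior precision = 1/σ₀² + n/σ² = 1/8693.6976 + 9/715.0276 = (σ² + n·σ₀²)/(σ₀²σ²) = 78958.306/(8693.6976·715.0276); posterior variance σₙ² = σ₀²σ²/(σ² + n·σ₀²) = 8693.6976·715.0276/78958.306 = 78.728053.
Posterior SD = √σₙ² = √(8693.6976·715.0276/78958.306) = 8.8729.

8.8729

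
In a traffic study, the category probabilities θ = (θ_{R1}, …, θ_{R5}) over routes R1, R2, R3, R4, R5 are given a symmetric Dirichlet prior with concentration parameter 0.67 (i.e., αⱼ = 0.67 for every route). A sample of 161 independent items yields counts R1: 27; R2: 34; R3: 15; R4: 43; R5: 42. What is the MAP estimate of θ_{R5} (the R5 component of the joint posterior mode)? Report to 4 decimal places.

0.2615

The Dirichlet prior is conjugate to the Multinomial likelihood: each posterior αⱼ = prior αⱼ + observed count nⱼ.
Posterior concentration: (27.67, 34.67, 15.67, 43.67, 42.67), total = 164.35.
Joint mode component: (α_{R5}−1)/(Σα−K) = 41.67/159.35 = 0.2615.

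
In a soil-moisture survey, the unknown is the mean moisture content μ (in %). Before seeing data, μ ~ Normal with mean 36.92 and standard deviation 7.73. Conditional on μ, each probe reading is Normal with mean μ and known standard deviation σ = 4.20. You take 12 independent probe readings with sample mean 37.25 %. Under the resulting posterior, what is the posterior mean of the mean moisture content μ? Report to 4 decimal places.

For Normal data with known variance σ², a Normal(μ₀, σ₀²) prior on μ is conjugate. Posterior precision = 1/σ₀² + n/σ²; posterior mean is the precision-weighted average of μ₀ and x̄.
n·x̄ = 12·37.25 = 447.
σ₀² = 7.73² = 59.7529, σ² = 4.20² = 17.64; σ² + n·σ₀² = 17.64 + 12·59.7529 = 734.6748.
Posterior mean = (μ₀/σ₀² + n·x̄/σ²)/(1/σ₀² + n/σ²) = (σ²·μ₀ + σ₀²·n·x̄)/(σ² + n·σ₀²) = (17.64·36.92 + 59.7529·447)/734.6748 = 27360.8151/734.6748 = 37.2421.

37.2421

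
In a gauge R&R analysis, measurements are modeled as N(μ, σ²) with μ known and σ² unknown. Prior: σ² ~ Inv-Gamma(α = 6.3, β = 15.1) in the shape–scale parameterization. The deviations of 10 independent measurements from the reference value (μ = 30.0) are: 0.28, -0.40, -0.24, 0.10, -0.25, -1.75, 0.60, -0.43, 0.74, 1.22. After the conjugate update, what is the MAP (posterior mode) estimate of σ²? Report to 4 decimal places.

1.4720

With known mean μ and an Inverse-Gamma(α, β) prior on σ², the Normal likelihood is conjugate: posterior is Inv-Gamma(α + n/2, β + Σ(xᵢ−μ)²/2).
Σ(xᵢ−μ)² = (0.28)² + (-0.40)² + (-0.24)² + (0.10)² + (-0.25)² + (-1.75)² + (0.60)² + (-0.43)² + (0.74)² + (1.22)² = 6.0119.
Posterior: Inv-Gamma(6.3 + 10/2, 15.1 + 6.0119/2) = Inv-Gamma(11.30, 18.10595).
Mode = β/(α+1) = 18.10595/12.30 = 1.4720.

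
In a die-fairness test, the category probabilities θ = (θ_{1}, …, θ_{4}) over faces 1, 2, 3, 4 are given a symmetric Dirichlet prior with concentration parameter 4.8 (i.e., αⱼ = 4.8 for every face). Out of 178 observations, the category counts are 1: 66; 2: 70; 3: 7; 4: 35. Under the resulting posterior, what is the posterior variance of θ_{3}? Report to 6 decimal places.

0.000284

The Dirichlet prior is conjugate to the Multinomial likelihood: each posterior αⱼ = prior αⱼ + observed count nⱼ.
Posterior concentration: (70.8, 74.8, 11.8, 39.8), total = 197.2.
Var[θ_j] = α_j(Σα−α_j)/((Σα)²(Σα+1)) = 11.8·185.4/(197.2²·198.2) = 0.000284.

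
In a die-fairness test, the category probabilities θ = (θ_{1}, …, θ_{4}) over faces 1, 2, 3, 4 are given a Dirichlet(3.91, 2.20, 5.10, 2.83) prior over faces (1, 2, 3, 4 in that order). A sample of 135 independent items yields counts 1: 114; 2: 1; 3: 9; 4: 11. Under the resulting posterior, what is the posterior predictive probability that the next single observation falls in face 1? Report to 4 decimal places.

The Dirichlet prior is conjugate to the Multinomial likelihood: each posterior αⱼ = prior αⱼ + observed count nⱼ.
Posterior concentration: (117.91, 3.20, 14.10, 13.83), total = 149.04.
P(next = 1 | data) = α_{1}/Σα = 0.7911.

0.7911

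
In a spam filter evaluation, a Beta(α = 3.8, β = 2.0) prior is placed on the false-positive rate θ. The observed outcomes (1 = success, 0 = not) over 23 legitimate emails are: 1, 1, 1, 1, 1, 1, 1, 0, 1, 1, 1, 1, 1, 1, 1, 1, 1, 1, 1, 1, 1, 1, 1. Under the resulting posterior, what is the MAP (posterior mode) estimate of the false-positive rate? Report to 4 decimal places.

0.9254

The Beta prior is conjugate to a Binomial/Bernoulli likelihood; the update adds successes to α and failures to β.
Posterior: Beta(α+k, β+n−k) = Beta(3.8+22, 2.0+1) = Beta(25.8, 3.0).
Mode of Beta(a,b) for a,b>1 is (a−1)/(a+b−2) = 24.8/26.8 = 0.9254.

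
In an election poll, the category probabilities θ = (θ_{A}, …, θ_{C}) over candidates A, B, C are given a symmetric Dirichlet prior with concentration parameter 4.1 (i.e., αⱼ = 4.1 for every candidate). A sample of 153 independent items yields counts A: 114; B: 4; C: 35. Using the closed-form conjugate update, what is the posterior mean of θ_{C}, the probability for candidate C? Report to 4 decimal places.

The Dirichlet prior is conjugate to the Multinomial likelihood: each posterior αⱼ = prior αⱼ + observed count nⱼ.
Posterior concentration: (118.1, 8.1, 39.1), total = 165.3.
E[θ_{C}|data] = α_{C}/Σα = 39.1/165.3 = 0.2365.

0.2365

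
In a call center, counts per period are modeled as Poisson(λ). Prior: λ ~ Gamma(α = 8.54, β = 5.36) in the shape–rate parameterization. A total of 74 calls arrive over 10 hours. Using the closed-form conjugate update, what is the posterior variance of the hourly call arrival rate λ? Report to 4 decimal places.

With a Gamma(shape α, rate β) prior, the Poisson likelihood is conjugate: the posterior is Gamma(α + ΣXᵢ, β + n).
Posterior: Gamma(α+S, β+n) = Gamma(8.54+74, 5.36+10) = Gamma(82.54, 15.36).
Var = α/β² = 82.54/15.36² = 0.3499.

0.3499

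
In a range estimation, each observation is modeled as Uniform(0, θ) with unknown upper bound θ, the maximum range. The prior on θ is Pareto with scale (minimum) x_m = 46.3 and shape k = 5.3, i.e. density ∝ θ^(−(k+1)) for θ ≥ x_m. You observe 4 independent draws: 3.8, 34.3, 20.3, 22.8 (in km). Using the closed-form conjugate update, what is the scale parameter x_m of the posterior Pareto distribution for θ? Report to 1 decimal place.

A Pareto(scale x_m, shape k) prior on the upper bound θ of Uniform(0, θ) is conjugate: posterior is Pareto(max(x_m, max xᵢ), k + n).
Sample maximum = 34.3; prior scale x_m = 46.3 → posterior scale = max = 46.3.
Posterior shape = 5.3 + 4 = 9.3.
Posterior scale x_m = 46.3.

46.3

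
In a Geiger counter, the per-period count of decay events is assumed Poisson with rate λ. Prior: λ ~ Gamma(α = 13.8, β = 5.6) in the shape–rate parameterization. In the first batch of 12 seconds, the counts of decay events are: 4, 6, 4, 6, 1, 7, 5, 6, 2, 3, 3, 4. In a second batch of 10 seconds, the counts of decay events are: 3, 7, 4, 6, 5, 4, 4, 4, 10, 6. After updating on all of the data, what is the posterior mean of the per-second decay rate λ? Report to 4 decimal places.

With a Gamma(shape α, rate β) prior, the Poisson likelihood is conjugate: the posterior is Gamma(α + ΣXᵢ, β + n).
Batch 1: sum of counts S = 51 over n = 12 seconds.
After batch 1: Gamma(α+S, β+n) = Gamma(13.8+51, 5.6+12) = Gamma(64.8, 17.6).
Batch 2: sum of counts S = 53 over n = 10 seconds.
After batch 2: Gamma(α+S, β+n) = Gamma(64.8+53, 17.6+10) = Gamma(117.8, 27.6).
Posterior mean = α/β = 117.8/27.6 = 4.2681.

4.2681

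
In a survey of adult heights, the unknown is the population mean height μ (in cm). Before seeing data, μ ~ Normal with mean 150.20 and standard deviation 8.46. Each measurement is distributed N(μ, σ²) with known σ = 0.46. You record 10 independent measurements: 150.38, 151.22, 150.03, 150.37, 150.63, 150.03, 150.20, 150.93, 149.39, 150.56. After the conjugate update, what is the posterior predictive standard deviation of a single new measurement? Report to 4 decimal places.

0.4824

For Normal data with known variance σ², a Normal(μ₀, σ₀²) prior on μ is conjugate. Posterior precision = 1/σ₀² + n/σ²; posterior mean is the precision-weighted average of μ₀ and x̄.
σ₀² = 8.46² = 71.5716, σ² = 0.46² = 0.2116; σ² + n·σ₀² = 0.2116 + 10·71.5716 = 715.9276.
Posterior precision = 1/σ₀² + n/σ² = 1/71.5716 + 10/0.2116 = (σ² + n·σ₀²)/(σ₀²σ²) = 715.9276/(71.5716·0.2116); posterior variance σₙ² = σ₀²σ²/(σ² + n·σ₀²) = 71.5716·0.2116/715.9276 = 0.021154.
Predictive variance for one new observation = σₙ² + σ² = 71.5716·0.2116/715.9276 + 0.2116 = σ²·(σ₀² + 715.9276)/715.9276 = 0.2116·787.4992/715.9276 = 0.232754; SD = √(0.2116·787.4992/715.9276) = 0.4824.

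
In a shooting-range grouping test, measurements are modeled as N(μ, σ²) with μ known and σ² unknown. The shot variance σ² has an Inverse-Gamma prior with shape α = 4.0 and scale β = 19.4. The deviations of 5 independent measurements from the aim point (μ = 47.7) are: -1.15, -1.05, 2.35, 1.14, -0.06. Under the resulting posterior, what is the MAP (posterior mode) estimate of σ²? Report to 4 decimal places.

3.2034

With known mean μ and an Inverse-Gamma(α, β) prior on σ², the Normal likelihood is conjugate: posterior is Inv-Gamma(α + n/2, β + Σ(xᵢ−μ)²/2).
Σ(xᵢ−μ)² = (-1.15)² + (-1.05)² + (2.35)² + (1.14)² + (-0.06)² = 9.2507.
Posterior: Inv-Gamma(4.0 + 5/2, 19.4 + 9.2507/2) = Inv-Gamma(6.50, 24.02535).
Mode = β/(α+1) = 24.02535/7.50 = 3.2034.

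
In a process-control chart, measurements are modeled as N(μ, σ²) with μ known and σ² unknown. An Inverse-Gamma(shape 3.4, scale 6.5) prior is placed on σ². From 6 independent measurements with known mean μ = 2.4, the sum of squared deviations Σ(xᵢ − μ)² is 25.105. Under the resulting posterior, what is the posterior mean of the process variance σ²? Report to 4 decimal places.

3.5282

With known mean μ and an Inverse-Gamma(α, β) prior on σ², the Normal likelihood is conjugate: posterior is Inv-Gamma(α + n/2, β + Σ(xᵢ−μ)²/2).
Posterior: Inv-Gamma(3.4 + 6/2, 6.5 + 25.105/2) = Inv-Gamma(6.40, 19.0525).
E[σ²|data] = β/(α−1) = 19.0525/5.40 = 3.5282.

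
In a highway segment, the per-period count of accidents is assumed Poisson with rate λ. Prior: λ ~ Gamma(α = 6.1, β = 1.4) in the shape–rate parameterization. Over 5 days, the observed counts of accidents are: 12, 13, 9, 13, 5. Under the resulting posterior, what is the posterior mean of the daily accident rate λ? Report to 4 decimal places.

9.0781

With a Gamma(shape α, rate β) prior, the Poisson likelihood is conjugate: the posterior is Gamma(α + ΣXᵢ, β + n).
Sum of counts S = 52 over n = 5 days.
Posterior: Gamma(α+S, β+n) = Gamma(6.1+52, 1.4+5) = Gamma(58.1, 6.4).
Posterior mean = α/β = 58.1/6.4 = 9.0781.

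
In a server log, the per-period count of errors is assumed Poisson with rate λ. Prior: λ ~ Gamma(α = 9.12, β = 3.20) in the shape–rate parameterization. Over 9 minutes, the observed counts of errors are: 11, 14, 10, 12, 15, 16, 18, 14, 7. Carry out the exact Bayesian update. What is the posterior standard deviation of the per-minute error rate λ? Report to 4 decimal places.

With a Gamma(shape α, rate β) prior, the Poisson likelihood is conjugate: the posterior is Gamma(α + ΣXᵢ, β + n).
Sum of counts S = 117 over n = 9 minutes.
Posterior: Gamma(α+S, β+n) = Gamma(9.12+117, 3.20+9) = Gamma(126.12, 12.20).
SD = √α/β = √126.12/12.20 = 0.9205.

0.9205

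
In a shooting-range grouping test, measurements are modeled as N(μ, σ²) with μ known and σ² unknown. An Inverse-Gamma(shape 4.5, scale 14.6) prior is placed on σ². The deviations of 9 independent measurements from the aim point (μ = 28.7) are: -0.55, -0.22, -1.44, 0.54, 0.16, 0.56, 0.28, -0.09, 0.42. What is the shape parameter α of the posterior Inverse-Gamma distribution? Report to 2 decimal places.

9.00

With known mean μ and an Inverse-Gamma(α, β) prior on σ², the Normal likelihood is conjugate: posterior is Inv-Gamma(α + n/2, β + Σ(xᵢ−μ)²/2).
Σ(xᵢ−μ)² = (-0.55)² + (-0.22)² + (-1.44)² + (0.54)² + (0.16)² + (0.56)² + (0.28)² + (-0.09)² + (0.42)² = 3.3182.
Posterior: Inv-Gamma(4.5 + 9/2, 14.6 + 3.3182/2) = Inv-Gamma(9.00, 16.25910).
Posterior α = 9.00.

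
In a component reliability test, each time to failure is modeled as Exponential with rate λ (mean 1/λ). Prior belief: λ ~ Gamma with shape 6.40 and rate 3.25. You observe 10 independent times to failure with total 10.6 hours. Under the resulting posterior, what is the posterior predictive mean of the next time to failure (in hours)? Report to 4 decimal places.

0.8994

With a Gamma(shape α, rate β) prior on the exponential rate λ, the posterior after n observations with total T = Σxᵢ is Gamma(α+n, β+T).
Posterior: Gamma(6.40+10, 3.25+10.6) = Gamma(16.40, 13.85).
The predictive distribution for the next observation is Lomax; its mean is β/(α−1) = 13.85/15.40 = 0.8994.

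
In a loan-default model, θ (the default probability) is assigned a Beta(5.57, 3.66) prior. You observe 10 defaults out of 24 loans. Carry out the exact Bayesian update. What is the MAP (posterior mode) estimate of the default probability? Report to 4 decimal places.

The Beta prior is conjugate to a Binomial/Bernoulli likelihood; the update adds successes to α and failures to β.
Posterior: Beta(α+k, β+n−k) = Beta(5.57+10, 3.66+14) = Beta(15.57, 17.66).
Mode of Beta(a,b) for a,b>1 is (a−1)/(a+b−2) = 14.57/31.23 = 0.4665.

0.4665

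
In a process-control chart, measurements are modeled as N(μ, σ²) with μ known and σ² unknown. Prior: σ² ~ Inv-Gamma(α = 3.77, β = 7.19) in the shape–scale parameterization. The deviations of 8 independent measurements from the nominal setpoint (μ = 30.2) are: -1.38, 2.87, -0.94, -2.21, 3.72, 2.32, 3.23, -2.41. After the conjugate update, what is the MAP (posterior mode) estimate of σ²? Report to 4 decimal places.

3.7486

With known mean μ and an Inverse-Gamma(α, β) prior on σ², the Normal likelihood is conjugate: posterior is Inv-Gamma(α + n/2, β + Σ(xᵢ−μ)²/2).
Σ(xᵢ−μ)² = (-1.38)² + (2.87)² + (-0.94)² + (-2.21)² + (3.72)² + (2.32)² + (3.23)² + (-2.41)² = 51.3708.
Posterior: Inv-Gamma(3.77 + 8/2, 7.19 + 51.3708/2) = Inv-Gamma(7.77, 32.87540).
Mode = β/(α+1) = 32.87540/8.77 = 3.7486.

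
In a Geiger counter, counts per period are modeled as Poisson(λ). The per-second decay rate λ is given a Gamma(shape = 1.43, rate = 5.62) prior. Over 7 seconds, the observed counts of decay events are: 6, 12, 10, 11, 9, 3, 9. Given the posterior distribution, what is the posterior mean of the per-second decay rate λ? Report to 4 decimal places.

4.8677

With a Gamma(shape α, rate β) prior, the Poisson likelihood is conjugate: the posterior is Gamma(α + ΣXᵢ, β + n).
Sum of counts S = 60 over n = 7 seconds.
Posterior: Gamma(α+S, β+n) = Gamma(1.43+60, 5.62+7) = Gamma(61.43, 12.62).
Posterior mean = α/β = 61.43/12.62 = 4.8677.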